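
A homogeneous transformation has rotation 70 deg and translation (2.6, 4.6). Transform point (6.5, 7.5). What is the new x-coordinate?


x' = cos(theta)*px - sin(theta)*py + tx
= 0.342*6.5 - 0.9397*7.5 + 2.6
= -2.2246


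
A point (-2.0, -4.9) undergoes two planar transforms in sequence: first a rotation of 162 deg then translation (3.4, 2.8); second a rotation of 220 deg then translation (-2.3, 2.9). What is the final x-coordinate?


After transform 1:
x1 = cos(162)*-2.0 - sin(162)*-4.9 + 3.4 = 6.8163
y1 = sin(162)*-2.0 + cos(162)*-4.9 + 2.8 = 6.8421
After transform 2:
x2 = cos(220)*6.8163 - sin(220)*6.8421 + -2.3
= -3.1235


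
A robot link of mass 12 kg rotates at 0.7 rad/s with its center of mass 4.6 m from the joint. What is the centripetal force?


F = m * omega^2 * r
= 12 * 0.7^2 * 4.6
= 12 * 0.49 * 4.6
= 27.048 N


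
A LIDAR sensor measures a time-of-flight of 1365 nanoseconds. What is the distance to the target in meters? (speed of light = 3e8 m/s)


tof = 1365 ns = 1.365e-06 s
dist = c * tof / 2
= 3e8 * 1.365e-06 / 2
= 204.75 m


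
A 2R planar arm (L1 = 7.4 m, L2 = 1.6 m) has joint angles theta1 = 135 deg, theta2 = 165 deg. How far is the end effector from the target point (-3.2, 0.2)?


End effector via forward kinematics:
x = L1*cos(t1) + L2*cos(t1+t2) = -4.4326
y = L1*sin(t1) + L2*sin(t1+t2) = 3.8469
Distance to target:
d = sqrt((-3.2 - -4.4326)^2 + (0.2 - 3.8469)^2)
= sqrt(1.5193 + 13.3002)
= 3.8496 m


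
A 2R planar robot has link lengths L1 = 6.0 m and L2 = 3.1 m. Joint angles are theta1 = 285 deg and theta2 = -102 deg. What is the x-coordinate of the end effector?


Convert angles to radians: theta1 = 4.9742, theta2 = -1.7802
x = L1*cos(theta1) + L2*cos(theta1+theta2)
x = 1.5529 + -3.0958
x = -1.5428


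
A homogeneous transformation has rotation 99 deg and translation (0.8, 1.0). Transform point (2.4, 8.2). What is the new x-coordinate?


x' = cos(theta)*px - sin(theta)*py + tx
= -0.1564*2.4 - 0.9877*8.2 + 0.8
= -7.6745


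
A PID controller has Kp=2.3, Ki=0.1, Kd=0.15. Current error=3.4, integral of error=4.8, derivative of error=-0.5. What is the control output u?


u = Kp*e + Ki*int(e) + Kd*de/dt
= 2.3*3.4 + 0.1*4.8 + 0.15*(-0.5)
= 7.82 + 0.48 + -0.075
= 8.225


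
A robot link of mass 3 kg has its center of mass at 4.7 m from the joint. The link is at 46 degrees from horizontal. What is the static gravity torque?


tau = m*g*L*cos(angle)
= 3 * 9.81 * 4.7 * cos(46 deg)
= 3 * 9.81 * 4.7 * 0.6947
= 96.0858 Nm


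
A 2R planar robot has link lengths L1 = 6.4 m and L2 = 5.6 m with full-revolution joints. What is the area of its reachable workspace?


r_max = L1 + L2 = 12.0 m
r_min = |L1 - L2| = 0.8 m
Area = pi*(r_max^2 - r_min^2)
= pi*(144.0 - 0.64)
= pi * 143.36
= 450.3787 m^2


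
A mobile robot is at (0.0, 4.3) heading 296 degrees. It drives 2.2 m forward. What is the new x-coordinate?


x_new = x0 + d*cos(theta)
= 0.0 + 2.2*cos(296)
= 0.0 + 0.9644
= 0.9644


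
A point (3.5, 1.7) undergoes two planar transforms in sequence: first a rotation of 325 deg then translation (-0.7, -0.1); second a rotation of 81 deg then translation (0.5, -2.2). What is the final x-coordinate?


After transform 1:
x1 = cos(325)*3.5 - sin(325)*1.7 + -0.7 = 3.1421
y1 = sin(325)*3.5 + cos(325)*1.7 + -0.1 = -0.715
After transform 2:
x2 = cos(81)*3.1421 - sin(81)*-0.715 + 0.5
= 1.6977


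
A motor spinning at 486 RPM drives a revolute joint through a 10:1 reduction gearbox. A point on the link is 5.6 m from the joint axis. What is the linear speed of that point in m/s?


omega_motor = 486 * 2*pi/60 = 50.8938 rad/s
omega_joint = omega_motor / 10 = 5.0894 rad/s
v = omega_joint * r = 5.0894 * 5.6
= 28.5005 m/s


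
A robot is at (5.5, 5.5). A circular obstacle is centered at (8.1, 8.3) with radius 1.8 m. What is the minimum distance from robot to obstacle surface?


center_dist = sqrt((5.5-8.1)^2 + (5.5-8.3)^2)
= sqrt(6.76 + 7.84)
= 3.821
min_dist = center_dist - radius = 3.821 - 1.8 = 2.021 m


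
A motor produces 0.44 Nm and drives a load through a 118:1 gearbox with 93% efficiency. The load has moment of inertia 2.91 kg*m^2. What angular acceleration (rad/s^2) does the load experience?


tau_out = tau_motor * N * eta
= 0.44 * 118 * 0.93 = 48.2856 Nm
alpha = tau_out / I = 48.2856 / 2.91
= 16.593 rad/s^2


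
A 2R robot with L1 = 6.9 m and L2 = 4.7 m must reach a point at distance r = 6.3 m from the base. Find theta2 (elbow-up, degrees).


cos(theta2) = (r^2 - L1^2 - L2^2) / (2*L1*L2)
cos(theta2) = (39.69 - 47.61 - 22.09) / 64.86
cos(theta2) = -0.462689
theta2 = 117.5608 degrees


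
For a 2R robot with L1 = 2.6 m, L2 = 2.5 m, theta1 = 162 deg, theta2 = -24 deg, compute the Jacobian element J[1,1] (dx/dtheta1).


J[1,1] = -L1*sin(t1) - L2*sin(t1+t2)
= -2.6*sin(162) - 2.5*sin(138)
= -2.4763


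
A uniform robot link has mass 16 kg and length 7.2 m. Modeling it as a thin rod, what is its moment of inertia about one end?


I = (1/3) * m * L^2
= (1/3) * 16 * 7.2^2
= 0.333333 * 16 * 51.84
= 276.48 kg*m^2


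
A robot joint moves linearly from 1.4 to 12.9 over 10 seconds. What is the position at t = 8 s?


s = t/T = 8/10 = 0.8
p(t) = p0 + (pf-p0)*s
= 1.4 + (12.9 - 1.4) * 0.8
= 10.6


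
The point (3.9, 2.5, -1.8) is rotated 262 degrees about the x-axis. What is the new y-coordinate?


Rotation about x-axis: y' = y*cos(theta) - z*sin(theta)
= 2.5 * -0.1392 - -1.8 * -0.9903
= -2.1304


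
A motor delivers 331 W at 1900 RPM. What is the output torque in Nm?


omega = 1900 * 2*pi/60 = 198.9675 rad/s
tau = P / omega = 331 / 198.9675
= 1.6636 Nm


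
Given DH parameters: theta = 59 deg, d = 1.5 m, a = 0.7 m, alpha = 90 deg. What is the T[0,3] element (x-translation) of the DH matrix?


T[0,3] = a * cos(theta)
= 0.7 * cos(59 deg)
= 0.7 * 0.515
= 0.3605


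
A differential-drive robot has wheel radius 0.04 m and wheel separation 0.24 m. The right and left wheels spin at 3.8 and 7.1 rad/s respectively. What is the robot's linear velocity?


vR = r*wR = 0.04*3.8 = 0.152 m/s
vL = r*wL = 0.04*7.1 = 0.284 m/s
v = (vR+vL)/2 = 0.218 m/s
omega = (vR-vL)/L = -0.55 rad/s
linear velocity = 0.218 m/s


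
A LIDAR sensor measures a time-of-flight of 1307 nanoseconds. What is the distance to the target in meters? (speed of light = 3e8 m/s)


tof = 1307 ns = 1.307e-06 s
dist = c * tof / 2
= 3e8 * 1.307e-06 / 2
= 196.05 m


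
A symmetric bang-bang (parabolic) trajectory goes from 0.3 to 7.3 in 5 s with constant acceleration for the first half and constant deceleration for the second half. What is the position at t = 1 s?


Symmetric rest-to-rest: each phase covers (pf-p0)/2 in time T/2. 0.5*a*(T/2)^2 = (pf-p0)/2 => a = 4*(pf-p0)/T^2
a = 4*(7.3-0.3)/5^2 = 1.12
t = 1 is in the acceleration phase (t <= T/2).
p = p0 + 0.5*a*t^2 = 0.3 + 0.5*1.12*1^2
= 0.86


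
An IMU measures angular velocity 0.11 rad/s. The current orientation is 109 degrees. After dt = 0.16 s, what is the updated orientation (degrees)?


delta_theta = w * dt = 0.11 * 0.16 = 0.0176 rad
= 1.0084 deg
theta_new = 109 + 1.0084 = 110.0084 deg


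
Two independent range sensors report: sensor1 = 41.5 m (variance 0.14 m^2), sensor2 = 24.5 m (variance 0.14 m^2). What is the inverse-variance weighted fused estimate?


w1 = (1/var1) / (1/var1 + 1/var2)
   = 7.1429 / (7.1429 + 7.1429) = 0.5
w2 = 1 - w1 = 0.5
fused = w1*s1 + w2*s2 = 20.75 + 12.25
= 33.0 m


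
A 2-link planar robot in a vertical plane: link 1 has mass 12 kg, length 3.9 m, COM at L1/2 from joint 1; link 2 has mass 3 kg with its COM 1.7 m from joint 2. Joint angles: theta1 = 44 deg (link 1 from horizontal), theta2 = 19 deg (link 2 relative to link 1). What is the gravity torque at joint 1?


Horizontal distance from joint 1 to link-1 COM:
  x_c1 = (L1/2)*cos(t1) = 1.95 * 0.7193 = 1.4027 m
Horizontal distance from joint 1 to link-2 COM:
  x_c2 = L1*cos(t1) + Lc2*cos(t1+t2)
       = 3.9*0.7193 + 1.7*0.454 = 3.5772 m
tau1 = m1*g*x_c1 + m2*g*x_c2
     = 12*9.81*1.4027 + 3*9.81*3.5772
     = 165.1273 + 105.2773
     = 270.4046 Nm


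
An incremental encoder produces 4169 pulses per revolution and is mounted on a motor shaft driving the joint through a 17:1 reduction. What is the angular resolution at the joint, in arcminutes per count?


counts per rev = 4169
effective counts at joint = 4169 * 17 = 70873
resolution = 360*60 / 70873
= 0.3048 arcmin/count


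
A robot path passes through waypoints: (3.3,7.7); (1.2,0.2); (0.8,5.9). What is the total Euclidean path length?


Segment lengths:
  seg1 = sqrt((-2.1)^2 + (-7.5)^2) = 7.7885
  seg2 = sqrt((-0.4)^2 + (5.7)^2) = 5.714
Total = 13.5025


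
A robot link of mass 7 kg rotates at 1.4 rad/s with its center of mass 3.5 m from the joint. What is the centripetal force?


F = m * omega^2 * r
= 7 * 1.4^2 * 3.5
= 7 * 1.96 * 3.5
= 48.02 N


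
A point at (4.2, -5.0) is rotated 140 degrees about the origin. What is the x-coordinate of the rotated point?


x' = x*cos(theta) - y*sin(theta)
cos(140 deg) = -0.766, sin(140 deg) = 0.6428
x' = 4.2 * -0.766 - -5.0 * 0.6428
= -3.2174 - -3.2139
= -0.0034


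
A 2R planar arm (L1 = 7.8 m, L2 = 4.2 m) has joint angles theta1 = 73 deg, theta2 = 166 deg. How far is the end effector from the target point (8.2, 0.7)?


End effector via forward kinematics:
x = L1*cos(t1) + L2*cos(t1+t2) = 0.1173
y = L1*sin(t1) + L2*sin(t1+t2) = 3.8591
Distance to target:
d = sqrt((8.2 - 0.1173)^2 + (0.7 - 3.8591)^2)
= sqrt(65.3294 + 9.9798)
= 8.6781 m


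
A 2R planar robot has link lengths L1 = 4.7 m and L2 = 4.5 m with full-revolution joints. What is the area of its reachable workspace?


r_max = L1 + L2 = 9.2 m
r_min = |L1 - L2| = 0.2 m
Area = pi*(r_max^2 - r_min^2)
= pi*(84.64 - 0.04)
= pi * 84.6
= 265.7787 m^2


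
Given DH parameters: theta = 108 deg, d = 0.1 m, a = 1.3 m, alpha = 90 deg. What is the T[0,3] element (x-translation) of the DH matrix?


T[0,3] = a * cos(theta)
= 1.3 * cos(108 deg)
= 1.3 * -0.309
= -0.4017


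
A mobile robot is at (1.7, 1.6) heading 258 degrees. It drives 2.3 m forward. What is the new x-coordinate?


x_new = x0 + d*cos(theta)
= 1.7 + 2.3*cos(258)
= 1.7 + -0.4782
= 1.2218


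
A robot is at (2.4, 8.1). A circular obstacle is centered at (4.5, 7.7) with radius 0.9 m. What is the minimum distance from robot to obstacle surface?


center_dist = sqrt((2.4-4.5)^2 + (8.1-7.7)^2)
= sqrt(4.41 + 0.16)
= 2.1378
min_dist = center_dist - radius = 2.1378 - 0.9 = 1.2378 m


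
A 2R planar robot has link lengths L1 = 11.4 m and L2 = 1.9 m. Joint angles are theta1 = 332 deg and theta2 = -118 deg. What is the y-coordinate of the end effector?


Convert angles to radians: theta1 = 5.7945, theta2 = -2.0595
y = L1*sin(theta1) + L2*sin(theta1+theta2)
y = -5.352 + -1.0625
y = -6.4144


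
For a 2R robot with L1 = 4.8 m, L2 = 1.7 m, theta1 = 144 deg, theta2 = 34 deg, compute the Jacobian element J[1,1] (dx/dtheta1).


J[1,1] = -L1*sin(t1) - L2*sin(t1+t2)
= -4.8*sin(144) - 1.7*sin(178)
= -2.8807


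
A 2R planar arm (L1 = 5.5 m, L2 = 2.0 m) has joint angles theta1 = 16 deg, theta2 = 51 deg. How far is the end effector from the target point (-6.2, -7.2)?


End effector via forward kinematics:
x = L1*cos(t1) + L2*cos(t1+t2) = 6.0684
y = L1*sin(t1) + L2*sin(t1+t2) = 3.357
Distance to target:
d = sqrt((-6.2 - 6.0684)^2 + (-7.2 - 3.357)^2)
= sqrt(150.5137 + 111.4506)
= 16.1853 m


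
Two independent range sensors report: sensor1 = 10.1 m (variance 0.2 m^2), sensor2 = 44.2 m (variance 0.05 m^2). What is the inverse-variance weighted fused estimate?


w1 = (1/var1) / (1/var1 + 1/var2)
   = 5.0 / (5.0 + 20.0) = 0.2
w2 = 1 - w1 = 0.8
fused = w1*s1 + w2*s2 = 2.02 + 35.36
= 37.38 m


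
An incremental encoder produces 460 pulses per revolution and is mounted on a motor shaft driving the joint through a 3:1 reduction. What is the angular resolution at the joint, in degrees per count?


counts per rev = 460
effective counts at joint = 460 * 3 = 1380
resolution = 360 / 1380
= 0.2609 deg/count


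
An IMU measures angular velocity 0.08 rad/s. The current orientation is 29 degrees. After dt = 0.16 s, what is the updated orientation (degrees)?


delta_theta = w * dt = 0.08 * 0.16 = 0.0128 rad
= 0.7334 deg
theta_new = 29 + 0.7334 = 29.7334 deg


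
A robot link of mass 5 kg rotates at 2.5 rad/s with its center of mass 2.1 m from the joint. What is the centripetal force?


F = m * omega^2 * r
= 5 * 2.5^2 * 2.1
= 5 * 6.25 * 2.1
= 65.625 N


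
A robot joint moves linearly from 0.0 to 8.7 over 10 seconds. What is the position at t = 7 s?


s = t/T = 7/10 = 0.7
p(t) = p0 + (pf-p0)*s
= 0.0 + (8.7 - 0.0) * 0.7
= 6.09


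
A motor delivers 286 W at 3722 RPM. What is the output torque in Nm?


omega = 3722 * 2*pi/60 = 389.7669 rad/s
tau = P / omega = 286 / 389.7669
= 0.7338 Nm


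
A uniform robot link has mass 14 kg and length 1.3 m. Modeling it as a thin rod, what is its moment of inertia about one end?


I = (1/3) * m * L^2
= (1/3) * 14 * 1.3^2
= 0.333333 * 14 * 1.69
= 7.8867 kg*m^2


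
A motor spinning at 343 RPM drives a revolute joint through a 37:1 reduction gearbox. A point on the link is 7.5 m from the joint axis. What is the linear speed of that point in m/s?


omega_motor = 343 * 2*pi/60 = 35.9189 rad/s
omega_joint = omega_motor / 37 = 0.9708 rad/s
v = omega_joint * r = 0.9708 * 7.5
= 7.2809 m/s


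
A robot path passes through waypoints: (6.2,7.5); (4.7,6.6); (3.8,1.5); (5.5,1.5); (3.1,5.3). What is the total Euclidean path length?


Segment lengths:
  seg1 = sqrt((-1.5)^2 + (-0.9)^2) = 1.7493
  seg2 = sqrt((-0.9)^2 + (-5.1)^2) = 5.1788
  seg3 = sqrt((1.7)^2 + (0.0)^2) = 1.7
  seg4 = sqrt((-2.4)^2 + (3.8)^2) = 4.4944
Total = 13.1225


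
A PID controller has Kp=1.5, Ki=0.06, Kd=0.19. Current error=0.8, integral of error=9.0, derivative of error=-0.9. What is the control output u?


u = Kp*e + Ki*int(e) + Kd*de/dt
= 1.5*0.8 + 0.06*9.0 + 0.19*(-0.9)
= 1.2 + 0.54 + -0.171
= 1.569


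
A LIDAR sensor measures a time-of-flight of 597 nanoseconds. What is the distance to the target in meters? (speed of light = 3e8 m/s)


tof = 597 ns = 5.97e-07 s
dist = c * tof / 2
= 3e8 * 5.97e-07 / 2
= 89.55 m


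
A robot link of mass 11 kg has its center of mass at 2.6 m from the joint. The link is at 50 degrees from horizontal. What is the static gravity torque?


tau = m*g*L*cos(angle)
= 11 * 9.81 * 2.6 * cos(50 deg)
= 11 * 9.81 * 2.6 * 0.6428
= 180.3443 Nm


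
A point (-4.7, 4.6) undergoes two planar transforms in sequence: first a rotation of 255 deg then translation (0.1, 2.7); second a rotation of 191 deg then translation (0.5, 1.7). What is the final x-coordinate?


After transform 1:
x1 = cos(255)*-4.7 - sin(255)*4.6 + 0.1 = 5.7597
y1 = sin(255)*-4.7 + cos(255)*4.6 + 2.7 = 6.0493
After transform 2:
x2 = cos(191)*5.7597 - sin(191)*6.0493 + 0.5
= -3.9996


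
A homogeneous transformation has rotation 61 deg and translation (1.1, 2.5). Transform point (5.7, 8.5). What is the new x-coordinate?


x' = cos(theta)*px - sin(theta)*py + tx
= 0.4848*5.7 - 0.8746*8.5 + 1.1
= -3.5709


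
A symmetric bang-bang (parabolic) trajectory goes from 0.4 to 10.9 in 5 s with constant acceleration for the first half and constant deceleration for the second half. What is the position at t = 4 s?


Symmetric rest-to-rest: each phase covers (pf-p0)/2 in time T/2. 0.5*a*(T/2)^2 = (pf-p0)/2 => a = 4*(pf-p0)/T^2
a = 4*(10.9-0.4)/5^2 = 1.68
t = 4 is in the deceleration phase (t > T/2).
p = pf - 0.5*a*(T-t)^2 = 10.9 - 0.5*1.68*1^2
= 10.06


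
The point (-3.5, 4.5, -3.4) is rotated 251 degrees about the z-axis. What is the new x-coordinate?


Rotation about z-axis: x' = x*cos(theta) - y*sin(theta)
= -3.5 * -0.3256 - 4.5 * -0.9455
= 5.3943


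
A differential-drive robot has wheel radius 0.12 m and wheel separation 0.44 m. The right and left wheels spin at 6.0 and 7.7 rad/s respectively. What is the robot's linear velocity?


vR = r*wR = 0.12*6.0 = 0.72 m/s
vL = r*wL = 0.12*7.7 = 0.924 m/s
v = (vR+vL)/2 = 0.822 m/s
omega = (vR-vL)/L = -0.4636 rad/s
linear velocity = 0.822 m/s


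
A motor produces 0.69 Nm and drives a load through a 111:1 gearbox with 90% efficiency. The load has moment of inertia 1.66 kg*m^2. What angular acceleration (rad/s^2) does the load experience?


tau_out = tau_motor * N * eta
= 0.69 * 111 * 0.9 = 68.931 Nm
alpha = tau_out / I = 68.931 / 1.66
= 41.5247 rad/s^2


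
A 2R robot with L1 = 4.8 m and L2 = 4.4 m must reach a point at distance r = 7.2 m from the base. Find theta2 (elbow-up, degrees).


cos(theta2) = (r^2 - L1^2 - L2^2) / (2*L1*L2)
cos(theta2) = (51.84 - 23.04 - 19.36) / 42.24
cos(theta2) = 0.223485
theta2 = 77.0862 degrees


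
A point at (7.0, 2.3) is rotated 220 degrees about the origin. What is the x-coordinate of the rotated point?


x' = x*cos(theta) - y*sin(theta)
cos(220 deg) = -0.766, sin(220 deg) = -0.6428
x' = 7.0 * -0.766 - 2.3 * -0.6428
= -5.3623 - -1.4784
= -3.8839


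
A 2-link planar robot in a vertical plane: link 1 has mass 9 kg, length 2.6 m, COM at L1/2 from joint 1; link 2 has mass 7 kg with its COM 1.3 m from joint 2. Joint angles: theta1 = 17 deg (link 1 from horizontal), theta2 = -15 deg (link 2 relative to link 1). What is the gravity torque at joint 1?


Horizontal distance from joint 1 to link-1 COM:
  x_c1 = (L1/2)*cos(t1) = 1.3 * 0.9563 = 1.2432 m
Horizontal distance from joint 1 to link-2 COM:
  x_c2 = L1*cos(t1) + Lc2*cos(t1+t2)
       = 2.6*0.9563 + 1.3*0.9994 = 3.7856 m
tau1 = m1*g*x_c1 + m2*g*x_c2
     = 9*9.81*1.2432 + 7*9.81*3.7856
     = 109.7618 + 259.9572
     = 369.719 Nm


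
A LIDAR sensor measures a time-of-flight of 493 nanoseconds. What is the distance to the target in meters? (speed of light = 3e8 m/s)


tof = 493 ns = 4.93e-07 s
dist = c * tof / 2
= 3e8 * 4.93e-07 / 2
= 73.95 m


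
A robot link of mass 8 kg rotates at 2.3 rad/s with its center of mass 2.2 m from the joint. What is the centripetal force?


F = m * omega^2 * r
= 8 * 2.3^2 * 2.2
= 8 * 5.29 * 2.2
= 93.104 N


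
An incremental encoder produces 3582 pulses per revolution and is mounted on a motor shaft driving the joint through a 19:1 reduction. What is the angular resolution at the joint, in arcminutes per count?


counts per rev = 3582
effective counts at joint = 3582 * 19 = 68058
resolution = 360*60 / 68058
= 0.3174 arcmin/count


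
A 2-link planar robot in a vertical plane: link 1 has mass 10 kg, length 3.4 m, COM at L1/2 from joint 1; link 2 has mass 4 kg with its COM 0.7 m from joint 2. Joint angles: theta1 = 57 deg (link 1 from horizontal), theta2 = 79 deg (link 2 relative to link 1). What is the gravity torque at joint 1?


Horizontal distance from joint 1 to link-1 COM:
  x_c1 = (L1/2)*cos(t1) = 1.7 * 0.5446 = 0.9259 m
Horizontal distance from joint 1 to link-2 COM:
  x_c2 = L1*cos(t1) + Lc2*cos(t1+t2)
       = 3.4*0.5446 + 0.7*-0.7193 = 1.3482 m
tau1 = m1*g*x_c1 + m2*g*x_c2
     = 10*9.81*0.9259 + 4*9.81*1.3482
     = 90.8295 + 52.9047
     = 143.7342 Nm


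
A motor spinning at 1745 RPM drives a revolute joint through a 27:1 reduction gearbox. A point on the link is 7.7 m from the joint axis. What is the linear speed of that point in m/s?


omega_motor = 1745 * 2*pi/60 = 182.736 rad/s
omega_joint = omega_motor / 27 = 6.768 rad/s
v = omega_joint * r = 6.768 * 7.7
= 52.1136 m/s


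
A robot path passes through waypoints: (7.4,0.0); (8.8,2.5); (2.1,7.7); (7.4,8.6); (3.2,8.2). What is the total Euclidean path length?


Segment lengths:
  seg1 = sqrt((1.4)^2 + (2.5)^2) = 2.8653
  seg2 = sqrt((-6.7)^2 + (5.2)^2) = 8.4812
  seg3 = sqrt((5.3)^2 + (0.9)^2) = 5.3759
  seg4 = sqrt((-4.2)^2 + (-0.4)^2) = 4.219
Total = 20.9413


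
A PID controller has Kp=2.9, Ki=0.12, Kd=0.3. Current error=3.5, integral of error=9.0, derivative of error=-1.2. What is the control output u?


u = Kp*e + Ki*int(e) + Kd*de/dt
= 2.9*3.5 + 0.12*9.0 + 0.3*(-1.2)
= 10.15 + 1.08 + -0.36
= 10.87


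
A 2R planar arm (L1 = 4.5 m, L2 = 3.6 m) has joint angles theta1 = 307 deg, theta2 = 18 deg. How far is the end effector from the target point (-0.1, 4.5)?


End effector via forward kinematics:
x = L1*cos(t1) + L2*cos(t1+t2) = 5.6571
y = L1*sin(t1) + L2*sin(t1+t2) = -5.6587
Distance to target:
d = sqrt((-0.1 - 5.6571)^2 + (4.5 - -5.6587)^2)
= sqrt(33.1444 + 103.1999)
= 11.6767 m


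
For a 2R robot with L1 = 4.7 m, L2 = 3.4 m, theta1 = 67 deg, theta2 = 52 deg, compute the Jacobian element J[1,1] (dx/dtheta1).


J[1,1] = -L1*sin(t1) - L2*sin(t1+t2)
= -4.7*sin(67) - 3.4*sin(119)
= -7.3001


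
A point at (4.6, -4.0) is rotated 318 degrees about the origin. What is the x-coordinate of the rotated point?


x' = x*cos(theta) - y*sin(theta)
cos(318 deg) = 0.7431, sin(318 deg) = -0.6691
x' = 4.6 * 0.7431 - -4.0 * -0.6691
= 3.4185 - 2.6765
= 0.7419


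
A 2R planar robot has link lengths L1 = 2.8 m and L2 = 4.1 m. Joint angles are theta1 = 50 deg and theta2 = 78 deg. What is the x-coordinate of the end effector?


Convert angles to radians: theta1 = 0.8727, theta2 = 1.3614
x = L1*cos(theta1) + L2*cos(theta1+theta2)
x = 1.7998 + -2.5242
x = -0.7244


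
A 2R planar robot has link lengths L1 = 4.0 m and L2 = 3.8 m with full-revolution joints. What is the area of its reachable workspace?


r_max = L1 + L2 = 7.8 m
r_min = |L1 - L2| = 0.2 m
Area = pi*(r_max^2 - r_min^2)
= pi*(60.84 - 0.04)
= pi * 60.8
= 191.0088 m^2


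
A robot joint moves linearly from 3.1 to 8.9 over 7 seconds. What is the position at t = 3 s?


s = t/T = 3/7 = 0.4286
p(t) = p0 + (pf-p0)*s
= 3.1 + (8.9 - 3.1) * 0.4286
= 5.5857


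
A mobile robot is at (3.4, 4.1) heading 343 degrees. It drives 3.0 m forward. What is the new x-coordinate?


x_new = x0 + d*cos(theta)
= 3.4 + 3.0*cos(343)
= 3.4 + 2.8689
= 6.2689


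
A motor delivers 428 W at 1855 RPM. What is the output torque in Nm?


omega = 1855 * 2*pi/60 = 194.2551 rad/s
tau = P / omega = 428 / 194.2551
= 2.2033 Nm


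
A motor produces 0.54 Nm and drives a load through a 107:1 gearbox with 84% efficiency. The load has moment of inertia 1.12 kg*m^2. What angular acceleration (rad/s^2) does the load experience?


tau_out = tau_motor * N * eta
= 0.54 * 107 * 0.84 = 48.5352 Nm
alpha = tau_out / I = 48.5352 / 1.12
= 43.335 rad/s^2


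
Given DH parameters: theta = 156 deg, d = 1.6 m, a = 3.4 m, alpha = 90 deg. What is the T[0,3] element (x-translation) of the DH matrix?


T[0,3] = a * cos(theta)
= 3.4 * cos(156 deg)
= 3.4 * -0.9135
= -3.1061


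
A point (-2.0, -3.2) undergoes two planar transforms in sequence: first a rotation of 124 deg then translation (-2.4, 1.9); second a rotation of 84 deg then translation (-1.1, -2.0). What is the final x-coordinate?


After transform 1:
x1 = cos(124)*-2.0 - sin(124)*-3.2 + -2.4 = 1.3713
y1 = sin(124)*-2.0 + cos(124)*-3.2 + 1.9 = 2.0313
After transform 2:
x2 = cos(84)*1.3713 - sin(84)*2.0313 + -1.1
= -2.9769


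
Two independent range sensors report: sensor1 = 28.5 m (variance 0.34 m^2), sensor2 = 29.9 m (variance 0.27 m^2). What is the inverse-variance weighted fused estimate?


w1 = (1/var1) / (1/var1 + 1/var2)
   = 2.9412 / (2.9412 + 3.7037) = 0.4426
w2 = 1 - w1 = 0.5574
fused = w1*s1 + w2*s2 = 12.6148 + 16.6656
= 29.2803 m


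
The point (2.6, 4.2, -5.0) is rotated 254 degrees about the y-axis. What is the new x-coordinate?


Rotation about y-axis: x' = x*cos(theta) + z*sin(theta)
= 2.6 * -0.2756 + -5.0 * -0.9613
= 4.0897


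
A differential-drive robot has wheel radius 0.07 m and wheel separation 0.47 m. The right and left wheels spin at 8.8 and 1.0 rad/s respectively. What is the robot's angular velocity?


vR = r*wR = 0.07*8.8 = 0.616 m/s
vL = r*wL = 0.07*1.0 = 0.07 m/s
v = (vR+vL)/2 = 0.343 m/s
omega = (vR-vL)/L = 1.1617 rad/s
angular velocity = 1.1617 rad/s


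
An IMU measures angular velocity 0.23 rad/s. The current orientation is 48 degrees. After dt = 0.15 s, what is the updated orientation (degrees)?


delta_theta = w * dt = 0.23 * 0.15 = 0.0345 rad
= 1.9767 deg
theta_new = 48 + 1.9767 = 49.9767 deg


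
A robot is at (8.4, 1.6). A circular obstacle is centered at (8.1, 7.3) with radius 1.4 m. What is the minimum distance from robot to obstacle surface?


center_dist = sqrt((8.4-8.1)^2 + (1.6-7.3)^2)
= sqrt(0.09 + 32.49)
= 5.7079
min_dist = center_dist - radius = 5.7079 - 1.4 = 4.3079 m


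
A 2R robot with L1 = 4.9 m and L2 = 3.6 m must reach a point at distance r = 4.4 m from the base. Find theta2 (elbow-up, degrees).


cos(theta2) = (r^2 - L1^2 - L2^2) / (2*L1*L2)
cos(theta2) = (19.36 - 24.01 - 12.96) / 35.28
cos(theta2) = -0.49915
theta2 = 119.9438 degrees


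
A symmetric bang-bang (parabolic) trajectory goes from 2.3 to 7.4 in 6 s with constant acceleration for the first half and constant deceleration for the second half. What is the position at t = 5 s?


Symmetric rest-to-rest: each phase covers (pf-p0)/2 in time T/2. 0.5*a*(T/2)^2 = (pf-p0)/2 => a = 4*(pf-p0)/T^2
a = 4*(7.4-2.3)/6^2 = 0.5667
t = 5 is in the deceleration phase (t > T/2).
p = pf - 0.5*a*(T-t)^2 = 7.4 - 0.5*0.5667*1^2
= 7.1167


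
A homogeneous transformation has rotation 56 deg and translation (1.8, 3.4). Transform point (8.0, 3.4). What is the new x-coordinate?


x' = cos(theta)*px - sin(theta)*py + tx
= 0.5592*8.0 - 0.829*3.4 + 1.8
= 3.4548


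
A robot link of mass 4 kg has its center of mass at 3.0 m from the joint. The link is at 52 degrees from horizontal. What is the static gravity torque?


tau = m*g*L*cos(angle)
= 4 * 9.81 * 3.0 * cos(52 deg)
= 4 * 9.81 * 3.0 * 0.6157
= 72.4757 Nm


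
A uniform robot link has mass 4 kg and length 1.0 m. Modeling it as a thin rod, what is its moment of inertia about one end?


I = (1/3) * m * L^2
= (1/3) * 4 * 1.0^2
= 0.333333 * 4 * 1.0
= 1.3333 kg*m^2


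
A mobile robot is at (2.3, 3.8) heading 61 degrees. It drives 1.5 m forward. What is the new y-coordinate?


y_new = y0 + d*sin(theta)
= 3.8 + 1.5*sin(61)
= 3.8 + 1.3119
= 5.1119


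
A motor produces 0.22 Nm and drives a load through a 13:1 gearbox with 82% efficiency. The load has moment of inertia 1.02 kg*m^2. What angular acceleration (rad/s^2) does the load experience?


tau_out = tau_motor * N * eta
= 0.22 * 13 * 0.82 = 2.3452 Nm
alpha = tau_out / I = 2.3452 / 1.02
= 2.2992 rad/s^2


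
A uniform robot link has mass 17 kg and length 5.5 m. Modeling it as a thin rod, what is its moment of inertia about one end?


I = (1/3) * m * L^2
= (1/3) * 17 * 5.5^2
= 0.333333 * 17 * 30.25
= 171.4167 kg*m^2


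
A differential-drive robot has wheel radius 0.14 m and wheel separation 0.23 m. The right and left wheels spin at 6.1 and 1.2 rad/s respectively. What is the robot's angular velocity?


vR = r*wR = 0.14*6.1 = 0.854 m/s
vL = r*wL = 0.14*1.2 = 0.168 m/s
v = (vR+vL)/2 = 0.511 m/s
omega = (vR-vL)/L = 2.9826 rad/s
angular velocity = 2.9826 rad/s


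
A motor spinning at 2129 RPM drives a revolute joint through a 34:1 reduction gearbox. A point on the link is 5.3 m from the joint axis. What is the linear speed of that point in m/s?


omega_motor = 2129 * 2*pi/60 = 222.9484 rad/s
omega_joint = omega_motor / 34 = 6.5573 rad/s
v = omega_joint * r = 6.5573 * 5.3
= 34.7537 m/s


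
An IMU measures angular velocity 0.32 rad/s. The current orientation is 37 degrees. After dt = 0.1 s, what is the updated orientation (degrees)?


delta_theta = w * dt = 0.32 * 0.1 = 0.032 rad
= 1.8335 deg
theta_new = 37 + 1.8335 = 38.8335 deg


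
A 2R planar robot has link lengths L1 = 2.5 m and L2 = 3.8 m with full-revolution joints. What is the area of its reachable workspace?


r_max = L1 + L2 = 6.3 m
r_min = |L1 - L2| = 1.3 m
Area = pi*(r_max^2 - r_min^2)
= pi*(39.69 - 1.69)
= pi * 38.0
= 119.3805 m^2


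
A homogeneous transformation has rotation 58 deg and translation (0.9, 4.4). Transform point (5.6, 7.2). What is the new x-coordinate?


x' = cos(theta)*px - sin(theta)*py + tx
= 0.5299*5.6 - 0.848*7.2 + 0.9
= -2.2384


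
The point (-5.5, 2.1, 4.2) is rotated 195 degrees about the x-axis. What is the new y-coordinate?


Rotation about x-axis: y' = y*cos(theta) - z*sin(theta)
= 2.1 * -0.9659 - 4.2 * -0.2588
= -0.9414


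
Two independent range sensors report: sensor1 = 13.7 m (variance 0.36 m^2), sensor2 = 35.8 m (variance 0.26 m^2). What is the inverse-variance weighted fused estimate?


w1 = (1/var1) / (1/var1 + 1/var2)
   = 2.7778 / (2.7778 + 3.8462) = 0.4194
w2 = 1 - w1 = 0.5806
fused = w1*s1 + w2*s2 = 5.7452 + 20.7871
= 26.5323 m


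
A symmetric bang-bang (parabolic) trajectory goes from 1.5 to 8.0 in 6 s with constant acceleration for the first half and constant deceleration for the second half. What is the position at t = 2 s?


Symmetric rest-to-rest: each phase covers (pf-p0)/2 in time T/2. 0.5*a*(T/2)^2 = (pf-p0)/2 => a = 4*(pf-p0)/T^2
a = 4*(8.0-1.5)/6^2 = 0.7222
t = 2 is in the acceleration phase (t <= T/2).
p = p0 + 0.5*a*t^2 = 1.5 + 0.5*0.7222*2^2
= 2.9444


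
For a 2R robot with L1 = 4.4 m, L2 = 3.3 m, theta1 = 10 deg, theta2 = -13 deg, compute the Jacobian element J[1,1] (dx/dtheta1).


J[1,1] = -L1*sin(t1) - L2*sin(t1+t2)
= -4.4*sin(10) - 3.3*sin(-3)
= -0.5913


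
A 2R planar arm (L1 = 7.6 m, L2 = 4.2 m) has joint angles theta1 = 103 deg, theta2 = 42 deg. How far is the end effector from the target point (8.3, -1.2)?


End effector via forward kinematics:
x = L1*cos(t1) + L2*cos(t1+t2) = -5.1501
y = L1*sin(t1) + L2*sin(t1+t2) = 9.8142
Distance to target:
d = sqrt((8.3 - -5.1501)^2 + (-1.2 - 9.8142)^2)
= sqrt(180.9043 + 121.3133)
= 17.3844 m


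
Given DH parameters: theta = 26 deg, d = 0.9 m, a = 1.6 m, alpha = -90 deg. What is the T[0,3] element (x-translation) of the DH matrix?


T[0,3] = a * cos(theta)
= 1.6 * cos(26 deg)
= 1.6 * 0.8988
= 1.4381


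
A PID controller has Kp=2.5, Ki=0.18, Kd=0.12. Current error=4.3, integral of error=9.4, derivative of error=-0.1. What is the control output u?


u = Kp*e + Ki*int(e) + Kd*de/dt
= 2.5*4.3 + 0.18*9.4 + 0.12*(-0.1)
= 10.75 + 1.692 + -0.012
= 12.43


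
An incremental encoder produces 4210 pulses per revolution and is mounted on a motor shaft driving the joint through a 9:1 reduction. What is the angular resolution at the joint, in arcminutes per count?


counts per rev = 4210
effective counts at joint = 4210 * 9 = 37890
resolution = 360*60 / 37890
= 0.5701 arcmin/count


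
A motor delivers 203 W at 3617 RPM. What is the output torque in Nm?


omega = 3617 * 2*pi/60 = 378.7714 rad/s
tau = P / omega = 203 / 378.7714
= 0.5359 Nm


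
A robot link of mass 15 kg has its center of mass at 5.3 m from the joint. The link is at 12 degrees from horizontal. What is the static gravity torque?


tau = m*g*L*cos(angle)
= 15 * 9.81 * 5.3 * cos(12 deg)
= 15 * 9.81 * 5.3 * 0.9781
= 762.8524 Nm


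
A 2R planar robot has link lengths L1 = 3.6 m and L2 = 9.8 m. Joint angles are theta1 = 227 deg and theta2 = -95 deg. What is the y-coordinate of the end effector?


Convert angles to radians: theta1 = 3.9619, theta2 = -1.6581
y = L1*sin(theta1) + L2*sin(theta1+theta2)
y = -2.6329 + 7.2828
y = 4.6499


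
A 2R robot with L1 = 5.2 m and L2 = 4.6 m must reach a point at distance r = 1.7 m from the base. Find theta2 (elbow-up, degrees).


cos(theta2) = (r^2 - L1^2 - L2^2) / (2*L1*L2)
cos(theta2) = (2.89 - 27.04 - 21.16) / 47.84
cos(theta2) = -0.947115
theta2 = 161.283 degrees


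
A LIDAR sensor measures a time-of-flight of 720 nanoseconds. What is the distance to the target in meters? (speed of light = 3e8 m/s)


tof = 720 ns = 7.2e-07 s
dist = c * tof / 2
= 3e8 * 7.2e-07 / 2
= 108.0 m


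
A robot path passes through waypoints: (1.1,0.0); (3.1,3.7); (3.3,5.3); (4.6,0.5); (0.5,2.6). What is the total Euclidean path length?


Segment lengths:
  seg1 = sqrt((2.0)^2 + (3.7)^2) = 4.2059
  seg2 = sqrt((0.2)^2 + (1.6)^2) = 1.6125
  seg3 = sqrt((1.3)^2 + (-4.8)^2) = 4.9729
  seg4 = sqrt((-4.1)^2 + (2.1)^2) = 4.6065
Total = 15.3978


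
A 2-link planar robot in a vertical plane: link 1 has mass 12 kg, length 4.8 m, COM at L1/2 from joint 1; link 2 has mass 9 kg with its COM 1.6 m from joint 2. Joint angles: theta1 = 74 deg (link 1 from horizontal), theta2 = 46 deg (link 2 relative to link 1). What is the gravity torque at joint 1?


Horizontal distance from joint 1 to link-1 COM:
  x_c1 = (L1/2)*cos(t1) = 2.4 * 0.2756 = 0.6615 m
Horizontal distance from joint 1 to link-2 COM:
  x_c2 = L1*cos(t1) + Lc2*cos(t1+t2)
       = 4.8*0.2756 + 1.6*-0.5 = 0.5231 m
tau1 = m1*g*x_c1 + m2*g*x_c2
     = 12*9.81*0.6615 + 9*9.81*0.5231
     = 77.8753 + 46.1809
     = 124.0562 Nm


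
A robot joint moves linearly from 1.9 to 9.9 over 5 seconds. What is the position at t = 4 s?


s = t/T = 4/5 = 0.8
p(t) = p0 + (pf-p0)*s
= 1.9 + (9.9 - 1.9) * 0.8
= 8.3


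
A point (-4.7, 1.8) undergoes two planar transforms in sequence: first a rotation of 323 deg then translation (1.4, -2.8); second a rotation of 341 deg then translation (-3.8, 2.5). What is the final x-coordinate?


After transform 1:
x1 = cos(323)*-4.7 - sin(323)*1.8 + 1.4 = -1.2703
y1 = sin(323)*-4.7 + cos(323)*1.8 + -2.8 = 1.4661
After transform 2:
x2 = cos(341)*-1.2703 - sin(341)*1.4661 + -3.8
= -4.5238


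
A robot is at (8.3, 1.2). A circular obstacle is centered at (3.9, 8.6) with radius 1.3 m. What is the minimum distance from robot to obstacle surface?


center_dist = sqrt((8.3-3.9)^2 + (1.2-8.6)^2)
= sqrt(19.36 + 54.76)
= 8.6093
min_dist = center_dist - radius = 8.6093 - 1.3 = 7.3093 m


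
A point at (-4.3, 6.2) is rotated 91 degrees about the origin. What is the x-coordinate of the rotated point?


x' = x*cos(theta) - y*sin(theta)
cos(91 deg) = -0.0175, sin(91 deg) = 0.9998
x' = -4.3 * -0.0175 - 6.2 * 0.9998
= 0.075 - 6.1991
= -6.124


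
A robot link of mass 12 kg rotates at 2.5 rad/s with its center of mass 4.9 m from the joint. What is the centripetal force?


F = m * omega^2 * r
= 12 * 2.5^2 * 4.9
= 12 * 6.25 * 4.9
= 367.5 N


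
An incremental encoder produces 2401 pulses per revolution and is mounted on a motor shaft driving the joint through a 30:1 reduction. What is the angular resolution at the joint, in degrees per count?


counts per rev = 2401
effective counts at joint = 2401 * 30 = 72030
resolution = 360 / 72030
= 0.005 deg/count


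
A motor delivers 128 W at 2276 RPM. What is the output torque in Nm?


omega = 2276 * 2*pi/60 = 238.3422 rad/s
tau = P / omega = 128 / 238.3422
= 0.537 Nm


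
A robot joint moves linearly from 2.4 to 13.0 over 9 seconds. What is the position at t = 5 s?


s = t/T = 5/9 = 0.5556
p(t) = p0 + (pf-p0)*s
= 2.4 + (13.0 - 2.4) * 0.5556
= 8.2889


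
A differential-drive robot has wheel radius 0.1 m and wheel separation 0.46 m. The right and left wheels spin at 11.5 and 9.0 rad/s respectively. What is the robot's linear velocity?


vR = r*wR = 0.1*11.5 = 1.15 m/s
vL = r*wL = 0.1*9.0 = 0.9 m/s
v = (vR+vL)/2 = 1.025 m/s
omega = (vR-vL)/L = 0.5435 rad/s
linear velocity = 1.025 m/s


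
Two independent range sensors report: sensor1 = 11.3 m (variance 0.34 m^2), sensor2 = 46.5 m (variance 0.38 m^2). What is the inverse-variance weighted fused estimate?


w1 = (1/var1) / (1/var1 + 1/var2)
   = 2.9412 / (2.9412 + 2.6316) = 0.5278
w2 = 1 - w1 = 0.4722
fused = w1*s1 + w2*s2 = 5.9639 + 21.9583
= 27.9222 m


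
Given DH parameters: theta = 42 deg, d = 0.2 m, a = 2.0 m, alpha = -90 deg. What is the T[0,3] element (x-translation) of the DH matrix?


T[0,3] = a * cos(theta)
= 2.0 * cos(42 deg)
= 2.0 * 0.7431
= 1.4863


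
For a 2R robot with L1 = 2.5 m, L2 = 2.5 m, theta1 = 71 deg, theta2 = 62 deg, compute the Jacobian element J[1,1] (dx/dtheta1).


J[1,1] = -L1*sin(t1) - L2*sin(t1+t2)
= -2.5*sin(71) - 2.5*sin(133)
= -4.1922


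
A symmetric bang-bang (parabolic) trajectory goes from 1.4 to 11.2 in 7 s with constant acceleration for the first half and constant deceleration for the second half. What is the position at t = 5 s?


Symmetric rest-to-rest: each phase covers (pf-p0)/2 in time T/2. 0.5*a*(T/2)^2 = (pf-p0)/2 => a = 4*(pf-p0)/T^2
a = 4*(11.2-1.4)/7^2 = 0.8
t = 5 is in the deceleration phase (t > T/2).
p = pf - 0.5*a*(T-t)^2 = 11.2 - 0.5*0.8*2^2
= 9.6


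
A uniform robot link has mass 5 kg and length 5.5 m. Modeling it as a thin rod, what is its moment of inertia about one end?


I = (1/3) * m * L^2
= (1/3) * 5 * 5.5^2
= 0.333333 * 5 * 30.25
= 50.4167 kg*m^2


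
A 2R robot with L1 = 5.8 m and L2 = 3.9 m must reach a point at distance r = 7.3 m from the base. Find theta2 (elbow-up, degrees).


cos(theta2) = (r^2 - L1^2 - L2^2) / (2*L1*L2)
cos(theta2) = (53.29 - 33.64 - 15.21) / 45.24
cos(theta2) = 0.098143
theta2 = 84.3677 degrees


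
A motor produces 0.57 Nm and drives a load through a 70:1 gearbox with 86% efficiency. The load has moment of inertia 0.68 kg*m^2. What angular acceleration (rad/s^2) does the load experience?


tau_out = tau_motor * N * eta
= 0.57 * 70 * 0.86 = 34.314 Nm
alpha = tau_out / I = 34.314 / 0.68
= 50.4618 rad/s^2


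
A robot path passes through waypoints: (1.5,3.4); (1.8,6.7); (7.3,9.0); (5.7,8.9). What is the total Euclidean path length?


Segment lengths:
  seg1 = sqrt((0.3)^2 + (3.3)^2) = 3.3136
  seg2 = sqrt((5.5)^2 + (2.3)^2) = 5.9615
  seg3 = sqrt((-1.6)^2 + (-0.1)^2) = 1.6031
Total = 10.8783


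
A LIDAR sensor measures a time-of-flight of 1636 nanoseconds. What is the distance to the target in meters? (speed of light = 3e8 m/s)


tof = 1636 ns = 1.636e-06 s
dist = c * tof / 2
= 3e8 * 1.636e-06 / 2
= 245.4 m


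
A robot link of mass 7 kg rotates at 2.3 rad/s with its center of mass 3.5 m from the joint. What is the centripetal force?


F = m * omega^2 * r
= 7 * 2.3^2 * 3.5
= 7 * 5.29 * 3.5
= 129.605 N


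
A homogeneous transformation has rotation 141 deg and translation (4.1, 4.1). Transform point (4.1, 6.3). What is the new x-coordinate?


x' = cos(theta)*px - sin(theta)*py + tx
= -0.7771*4.1 - 0.6293*6.3 + 4.1
= -3.051


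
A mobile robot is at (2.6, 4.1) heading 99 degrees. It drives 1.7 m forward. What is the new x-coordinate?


x_new = x0 + d*cos(theta)
= 2.6 + 1.7*cos(99)
= 2.6 + -0.2659
= 2.3341


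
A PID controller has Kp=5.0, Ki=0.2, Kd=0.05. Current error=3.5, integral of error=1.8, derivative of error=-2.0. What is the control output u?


u = Kp*e + Ki*int(e) + Kd*de/dt
= 5.0*3.5 + 0.2*1.8 + 0.05*(-2.0)
= 17.5 + 0.36 + -0.1
= 17.76


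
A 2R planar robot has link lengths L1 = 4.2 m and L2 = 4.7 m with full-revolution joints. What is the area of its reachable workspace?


r_max = L1 + L2 = 8.9 m
r_min = |L1 - L2| = 0.5 m
Area = pi*(r_max^2 - r_min^2)
= pi*(79.21 - 0.25)
= pi * 78.96
= 248.0602 m^2


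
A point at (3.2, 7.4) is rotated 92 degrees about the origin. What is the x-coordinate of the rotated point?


x' = x*cos(theta) - y*sin(theta)
cos(92 deg) = -0.0349, sin(92 deg) = 0.9994
x' = 3.2 * -0.0349 - 7.4 * 0.9994
= -0.1117 - 7.3955
= -7.5072


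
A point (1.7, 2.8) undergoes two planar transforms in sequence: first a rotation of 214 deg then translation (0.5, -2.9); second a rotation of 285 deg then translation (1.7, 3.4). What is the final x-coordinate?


After transform 1:
x1 = cos(214)*1.7 - sin(214)*2.8 + 0.5 = 0.6564
y1 = sin(214)*1.7 + cos(214)*2.8 + -2.9 = -6.1719
After transform 2:
x2 = cos(285)*0.6564 - sin(285)*-6.1719 + 1.7
= -4.0917


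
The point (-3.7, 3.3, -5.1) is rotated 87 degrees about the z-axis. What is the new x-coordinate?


Rotation about z-axis: x' = x*cos(theta) - y*sin(theta)
= -3.7 * 0.0523 - 3.3 * 0.9986
= -3.4891


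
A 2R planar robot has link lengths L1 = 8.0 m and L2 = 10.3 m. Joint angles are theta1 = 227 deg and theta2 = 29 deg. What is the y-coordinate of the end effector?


Convert angles to radians: theta1 = 3.9619, theta2 = 0.5061
y = L1*sin(theta1) + L2*sin(theta1+theta2)
y = -5.8508 + -9.994
y = -15.8449
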